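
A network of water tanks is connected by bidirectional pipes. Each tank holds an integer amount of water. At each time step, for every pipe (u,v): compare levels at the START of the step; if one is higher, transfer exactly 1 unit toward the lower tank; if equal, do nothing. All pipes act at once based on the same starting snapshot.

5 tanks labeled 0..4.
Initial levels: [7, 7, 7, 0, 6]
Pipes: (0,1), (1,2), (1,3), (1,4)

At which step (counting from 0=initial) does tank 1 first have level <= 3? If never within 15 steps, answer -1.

Answer: 3

Derivation:
Step 1: flows [0=1,1=2,1->3,1->4] -> levels [7 5 7 1 7]
Step 2: flows [0->1,2->1,1->3,4->1] -> levels [6 7 6 2 6]
Step 3: flows [1->0,1->2,1->3,1->4] -> levels [7 3 7 3 7]
Tank 1 first reaches <=3 at step 3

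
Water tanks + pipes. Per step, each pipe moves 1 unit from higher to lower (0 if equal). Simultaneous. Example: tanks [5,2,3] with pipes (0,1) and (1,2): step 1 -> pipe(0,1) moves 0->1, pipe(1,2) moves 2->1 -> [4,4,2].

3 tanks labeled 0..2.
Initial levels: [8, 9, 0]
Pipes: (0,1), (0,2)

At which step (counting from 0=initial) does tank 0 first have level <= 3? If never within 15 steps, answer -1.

Step 1: flows [1->0,0->2] -> levels [8 8 1]
Step 2: flows [0=1,0->2] -> levels [7 8 2]
Step 3: flows [1->0,0->2] -> levels [7 7 3]
Step 4: flows [0=1,0->2] -> levels [6 7 4]
Step 5: flows [1->0,0->2] -> levels [6 6 5]
Step 6: flows [0=1,0->2] -> levels [5 6 6]
Step 7: flows [1->0,2->0] -> levels [7 5 5]
Step 8: flows [0->1,0->2] -> levels [5 6 6]
  -> period-2 cycle (repeats step 6); tank 0 never drops to <=3
Tank 0 never reaches <=3 within 15 steps

Answer: -1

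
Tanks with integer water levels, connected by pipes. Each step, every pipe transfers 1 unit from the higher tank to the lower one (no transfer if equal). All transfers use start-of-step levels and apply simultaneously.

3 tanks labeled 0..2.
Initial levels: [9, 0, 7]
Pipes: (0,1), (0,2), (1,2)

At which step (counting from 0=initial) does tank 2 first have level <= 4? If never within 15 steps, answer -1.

Answer: -1

Derivation:
Step 1: flows [0->1,0->2,2->1] -> levels [7 2 7]
Step 2: flows [0->1,0=2,2->1] -> levels [6 4 6]
Step 3: flows [0->1,0=2,2->1] -> levels [5 6 5]
Step 4: flows [1->0,0=2,1->2] -> levels [6 4 6]
  -> period-2 cycle (repeats step 2); tank 2 never drops to <=4
Tank 2 never reaches <=4 within 15 steps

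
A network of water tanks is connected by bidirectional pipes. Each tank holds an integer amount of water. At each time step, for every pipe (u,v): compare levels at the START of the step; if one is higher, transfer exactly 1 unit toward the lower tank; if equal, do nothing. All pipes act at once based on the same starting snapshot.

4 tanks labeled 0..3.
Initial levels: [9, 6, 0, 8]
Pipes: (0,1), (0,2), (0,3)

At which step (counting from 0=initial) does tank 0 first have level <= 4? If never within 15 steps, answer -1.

Step 1: flows [0->1,0->2,0->3] -> levels [6 7 1 9]
Step 2: flows [1->0,0->2,3->0] -> levels [7 6 2 8]
Step 3: flows [0->1,0->2,3->0] -> levels [6 7 3 7]
Step 4: flows [1->0,0->2,3->0] -> levels [7 6 4 6]
Step 5: flows [0->1,0->2,0->3] -> levels [4 7 5 7]
Tank 0 first reaches <=4 at step 5

Answer: 5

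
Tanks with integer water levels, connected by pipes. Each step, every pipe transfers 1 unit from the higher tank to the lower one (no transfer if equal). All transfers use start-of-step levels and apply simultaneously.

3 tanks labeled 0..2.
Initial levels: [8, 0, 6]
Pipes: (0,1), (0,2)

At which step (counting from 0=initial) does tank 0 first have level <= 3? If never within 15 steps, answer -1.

Answer: -1

Derivation:
Step 1: flows [0->1,0->2] -> levels [6 1 7]
Step 2: flows [0->1,2->0] -> levels [6 2 6]
Step 3: flows [0->1,0=2] -> levels [5 3 6]
Step 4: flows [0->1,2->0] -> levels [5 4 5]
Step 5: flows [0->1,0=2] -> levels [4 5 5]
Step 6: flows [1->0,2->0] -> levels [6 4 4]
Step 7: flows [0->1,0->2] -> levels [4 5 5]
  -> period-2 cycle (repeats step 5); tank 0 never drops to <=3
Tank 0 never reaches <=3 within 15 steps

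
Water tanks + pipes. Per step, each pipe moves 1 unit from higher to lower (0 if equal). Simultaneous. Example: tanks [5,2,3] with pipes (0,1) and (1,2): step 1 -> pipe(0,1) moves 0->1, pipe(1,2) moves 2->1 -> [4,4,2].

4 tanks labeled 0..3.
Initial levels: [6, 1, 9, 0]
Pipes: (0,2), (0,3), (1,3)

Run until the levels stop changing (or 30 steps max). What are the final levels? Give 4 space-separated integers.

Answer: 3 3 5 5

Derivation:
Step 1: flows [2->0,0->3,1->3] -> levels [6 0 8 2]
Step 2: flows [2->0,0->3,3->1] -> levels [6 1 7 2]
Step 3: flows [2->0,0->3,3->1] -> levels [6 2 6 2]
Step 4: flows [0=2,0->3,1=3] -> levels [5 2 6 3]
Step 5: flows [2->0,0->3,3->1] -> levels [5 3 5 3]
Step 6: flows [0=2,0->3,1=3] -> levels [4 3 5 4]
Step 7: flows [2->0,0=3,3->1] -> levels [5 4 4 3]
Step 8: flows [0->2,0->3,1->3] -> levels [3 3 5 5]
Step 9: flows [2->0,3->0,3->1] -> levels [5 4 4 3]
  -> period-2 cycle: step 9 state = step 7 state; never stabilizes
  -> state at step 30: (30-7) mod 2 = 1, same as step 8 -> [3 3 5 5]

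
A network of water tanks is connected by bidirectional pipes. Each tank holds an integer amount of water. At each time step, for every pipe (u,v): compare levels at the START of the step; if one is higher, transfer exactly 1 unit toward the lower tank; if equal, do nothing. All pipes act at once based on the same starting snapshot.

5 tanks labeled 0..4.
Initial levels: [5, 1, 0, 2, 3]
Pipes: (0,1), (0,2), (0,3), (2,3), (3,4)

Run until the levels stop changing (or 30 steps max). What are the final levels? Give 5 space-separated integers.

Step 1: flows [0->1,0->2,0->3,3->2,4->3] -> levels [2 2 2 3 2]
Step 2: flows [0=1,0=2,3->0,3->2,3->4] -> levels [3 2 3 0 3]
Step 3: flows [0->1,0=2,0->3,2->3,4->3] -> levels [1 3 2 3 2]
Step 4: flows [1->0,2->0,3->0,3->2,3->4] -> levels [4 2 2 0 3]
Step 5: flows [0->1,0->2,0->3,2->3,4->3] -> levels [1 3 2 3 2]
  -> period-2 cycle: step 5 state = step 3 state; never stabilizes
  -> state at step 30: (30-3) mod 2 = 1, same as step 4 -> [4 2 2 0 3]

Answer: 4 2 2 0 3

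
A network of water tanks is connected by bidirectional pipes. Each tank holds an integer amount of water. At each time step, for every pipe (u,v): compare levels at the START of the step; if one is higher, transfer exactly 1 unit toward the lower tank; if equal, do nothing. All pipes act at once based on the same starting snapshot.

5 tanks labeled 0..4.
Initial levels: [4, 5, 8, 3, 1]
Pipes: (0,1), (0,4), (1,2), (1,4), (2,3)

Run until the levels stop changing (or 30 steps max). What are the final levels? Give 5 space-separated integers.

Answer: 3 6 3 5 4

Derivation:
Step 1: flows [1->0,0->4,2->1,1->4,2->3] -> levels [4 4 6 4 3]
Step 2: flows [0=1,0->4,2->1,1->4,2->3] -> levels [3 4 4 5 5]
Step 3: flows [1->0,4->0,1=2,4->1,3->2] -> levels [5 4 5 4 3]
Step 4: flows [0->1,0->4,2->1,1->4,2->3] -> levels [3 5 3 5 5]
Step 5: flows [1->0,4->0,1->2,1=4,3->2] -> levels [5 3 5 4 4]
Step 6: flows [0->1,0->4,2->1,4->1,2->3] -> levels [3 6 3 5 4]
Step 7: flows [1->0,4->0,1->2,1->4,3->2] -> levels [5 3 5 4 4]
  -> period-2 cycle: step 7 state = step 5 state; never stabilizes
  -> state at step 30: (30-5) mod 2 = 1, same as step 6 -> [3 6 3 5 4]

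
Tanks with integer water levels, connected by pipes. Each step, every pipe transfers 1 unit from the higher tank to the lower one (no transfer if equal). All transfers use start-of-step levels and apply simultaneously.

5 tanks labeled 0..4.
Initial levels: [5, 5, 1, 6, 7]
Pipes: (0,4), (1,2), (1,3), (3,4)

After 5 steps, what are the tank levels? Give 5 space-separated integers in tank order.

Step 1: flows [4->0,1->2,3->1,4->3] -> levels [6 5 2 6 5]
Step 2: flows [0->4,1->2,3->1,3->4] -> levels [5 5 3 4 7]
Step 3: flows [4->0,1->2,1->3,4->3] -> levels [6 3 4 6 5]
Step 4: flows [0->4,2->1,3->1,3->4] -> levels [5 5 3 4 7]
  -> period-2 cycle: step 4 state = step 2 state
  -> state at step 5: (5-2) mod 2 = 1, same as step 3 -> [6 3 4 6 5]

Answer: 6 3 4 6 5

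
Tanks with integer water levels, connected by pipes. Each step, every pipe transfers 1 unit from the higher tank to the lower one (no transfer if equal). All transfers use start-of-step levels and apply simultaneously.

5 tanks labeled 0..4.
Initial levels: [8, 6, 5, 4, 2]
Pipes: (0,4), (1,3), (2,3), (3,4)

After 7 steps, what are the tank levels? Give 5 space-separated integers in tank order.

Step 1: flows [0->4,1->3,2->3,3->4] -> levels [7 5 4 5 4]
Step 2: flows [0->4,1=3,3->2,3->4] -> levels [6 5 5 3 6]
Step 3: flows [0=4,1->3,2->3,4->3] -> levels [6 4 4 6 5]
Step 4: flows [0->4,3->1,3->2,3->4] -> levels [5 5 5 3 7]
Step 5: flows [4->0,1->3,2->3,4->3] -> levels [6 4 4 6 5]
  -> period-2 cycle: step 5 state = step 3 state
  -> state at step 7: (7-3) mod 2 = 0, same as step 3 -> [6 4 4 6 5]

Answer: 6 4 4 6 5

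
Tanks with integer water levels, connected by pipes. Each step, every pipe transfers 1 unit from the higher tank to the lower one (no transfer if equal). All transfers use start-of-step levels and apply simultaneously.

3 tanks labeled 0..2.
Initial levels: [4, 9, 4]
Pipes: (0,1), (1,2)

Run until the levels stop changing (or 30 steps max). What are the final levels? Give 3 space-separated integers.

Answer: 6 5 6

Derivation:
Step 1: flows [1->0,1->2] -> levels [5 7 5]
Step 2: flows [1->0,1->2] -> levels [6 5 6]
Step 3: flows [0->1,2->1] -> levels [5 7 5]
  -> period-2 cycle: step 3 state = step 1 state; never stabilizes
  -> state at step 30: (30-1) mod 2 = 1, same as step 2 -> [6 5 6]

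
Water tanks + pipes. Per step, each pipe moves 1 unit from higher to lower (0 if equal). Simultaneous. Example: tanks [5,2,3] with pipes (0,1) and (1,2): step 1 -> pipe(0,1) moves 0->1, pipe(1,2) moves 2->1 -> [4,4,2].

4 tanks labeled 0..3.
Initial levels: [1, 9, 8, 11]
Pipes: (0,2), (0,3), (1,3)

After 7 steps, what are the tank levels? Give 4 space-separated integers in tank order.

Step 1: flows [2->0,3->0,3->1] -> levels [3 10 7 9]
Step 2: flows [2->0,3->0,1->3] -> levels [5 9 6 9]
Step 3: flows [2->0,3->0,1=3] -> levels [7 9 5 8]
Step 4: flows [0->2,3->0,1->3] -> levels [7 8 6 8]
Step 5: flows [0->2,3->0,1=3] -> levels [7 8 7 7]
Step 6: flows [0=2,0=3,1->3] -> levels [7 7 7 8]
Step 7: flows [0=2,3->0,3->1] -> levels [8 8 7 6]

Answer: 8 8 7 6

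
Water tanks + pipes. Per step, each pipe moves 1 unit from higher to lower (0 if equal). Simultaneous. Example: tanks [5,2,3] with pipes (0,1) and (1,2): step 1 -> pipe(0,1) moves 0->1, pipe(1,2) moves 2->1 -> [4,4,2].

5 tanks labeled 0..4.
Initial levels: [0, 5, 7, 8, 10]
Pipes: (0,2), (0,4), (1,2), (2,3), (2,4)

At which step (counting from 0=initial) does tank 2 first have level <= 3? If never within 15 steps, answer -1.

Step 1: flows [2->0,4->0,2->1,3->2,4->2] -> levels [2 6 7 7 8]
Step 2: flows [2->0,4->0,2->1,2=3,4->2] -> levels [4 7 6 7 6]
Step 3: flows [2->0,4->0,1->2,3->2,2=4] -> levels [6 6 7 6 5]
Step 4: flows [2->0,0->4,2->1,2->3,2->4] -> levels [6 7 3 7 7]
Tank 2 first reaches <=3 at step 4

Answer: 4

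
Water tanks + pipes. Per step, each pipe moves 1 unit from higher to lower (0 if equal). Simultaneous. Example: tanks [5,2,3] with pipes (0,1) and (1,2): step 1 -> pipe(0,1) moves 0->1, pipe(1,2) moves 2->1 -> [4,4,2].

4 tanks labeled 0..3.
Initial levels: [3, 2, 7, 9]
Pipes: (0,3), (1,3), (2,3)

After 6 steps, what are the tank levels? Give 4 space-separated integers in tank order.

Answer: 5 5 5 6

Derivation:
Step 1: flows [3->0,3->1,3->2] -> levels [4 3 8 6]
Step 2: flows [3->0,3->1,2->3] -> levels [5 4 7 5]
Step 3: flows [0=3,3->1,2->3] -> levels [5 5 6 5]
Step 4: flows [0=3,1=3,2->3] -> levels [5 5 5 6]
Step 5: flows [3->0,3->1,3->2] -> levels [6 6 6 3]
Step 6: flows [0->3,1->3,2->3] -> levels [5 5 5 6]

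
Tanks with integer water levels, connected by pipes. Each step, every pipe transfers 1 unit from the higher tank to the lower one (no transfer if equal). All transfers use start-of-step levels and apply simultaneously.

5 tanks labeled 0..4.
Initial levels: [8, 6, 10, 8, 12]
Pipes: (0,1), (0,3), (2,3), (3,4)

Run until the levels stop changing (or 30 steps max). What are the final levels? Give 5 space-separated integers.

Step 1: flows [0->1,0=3,2->3,4->3] -> levels [7 7 9 10 11]
Step 2: flows [0=1,3->0,3->2,4->3] -> levels [8 7 10 9 10]
Step 3: flows [0->1,3->0,2->3,4->3] -> levels [8 8 9 10 9]
Step 4: flows [0=1,3->0,3->2,3->4] -> levels [9 8 10 7 10]
Step 5: flows [0->1,0->3,2->3,4->3] -> levels [7 9 9 10 9]
Step 6: flows [1->0,3->0,3->2,3->4] -> levels [9 8 10 7 10]
  -> period-2 cycle: step 6 state = step 4 state; never stabilizes
  -> state at step 30: (30-4) mod 2 = 0, same as step 4 -> [9 8 10 7 10]

Answer: 9 8 10 7 10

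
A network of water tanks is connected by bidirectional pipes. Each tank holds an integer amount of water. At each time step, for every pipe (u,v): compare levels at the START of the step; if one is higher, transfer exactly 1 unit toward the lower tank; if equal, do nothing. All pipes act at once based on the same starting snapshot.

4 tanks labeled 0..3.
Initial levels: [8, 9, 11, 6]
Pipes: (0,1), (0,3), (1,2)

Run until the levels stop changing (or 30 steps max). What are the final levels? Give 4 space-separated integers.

Answer: 7 10 8 9

Derivation:
Step 1: flows [1->0,0->3,2->1] -> levels [8 9 10 7]
Step 2: flows [1->0,0->3,2->1] -> levels [8 9 9 8]
Step 3: flows [1->0,0=3,1=2] -> levels [9 8 9 8]
Step 4: flows [0->1,0->3,2->1] -> levels [7 10 8 9]
Step 5: flows [1->0,3->0,1->2] -> levels [9 8 9 8]
  -> period-2 cycle: step 5 state = step 3 state; never stabilizes
  -> state at step 30: (30-3) mod 2 = 1, same as step 4 -> [7 10 8 9]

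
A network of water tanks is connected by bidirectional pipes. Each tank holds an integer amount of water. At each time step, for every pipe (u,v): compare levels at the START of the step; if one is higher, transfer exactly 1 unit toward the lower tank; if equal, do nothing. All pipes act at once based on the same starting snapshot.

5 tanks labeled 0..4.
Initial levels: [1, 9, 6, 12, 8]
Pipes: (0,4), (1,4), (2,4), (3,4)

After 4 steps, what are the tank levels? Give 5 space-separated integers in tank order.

Answer: 5 8 8 9 6

Derivation:
Step 1: flows [4->0,1->4,4->2,3->4] -> levels [2 8 7 11 8]
Step 2: flows [4->0,1=4,4->2,3->4] -> levels [3 8 8 10 7]
Step 3: flows [4->0,1->4,2->4,3->4] -> levels [4 7 7 9 9]
Step 4: flows [4->0,4->1,4->2,3=4] -> levels [5 8 8 9 6]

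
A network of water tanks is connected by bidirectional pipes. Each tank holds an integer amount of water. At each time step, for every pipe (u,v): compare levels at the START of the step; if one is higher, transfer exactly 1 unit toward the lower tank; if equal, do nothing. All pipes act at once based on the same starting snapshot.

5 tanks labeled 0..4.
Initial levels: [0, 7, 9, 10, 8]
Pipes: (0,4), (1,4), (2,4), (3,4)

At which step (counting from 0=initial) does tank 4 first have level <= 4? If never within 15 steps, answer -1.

Step 1: flows [4->0,4->1,2->4,3->4] -> levels [1 8 8 9 8]
Step 2: flows [4->0,1=4,2=4,3->4] -> levels [2 8 8 8 8]
Step 3: flows [4->0,1=4,2=4,3=4] -> levels [3 8 8 8 7]
Step 4: flows [4->0,1->4,2->4,3->4] -> levels [4 7 7 7 9]
Step 5: flows [4->0,4->1,4->2,4->3] -> levels [5 8 8 8 5]
Step 6: flows [0=4,1->4,2->4,3->4] -> levels [5 7 7 7 8]
Step 7: flows [4->0,4->1,4->2,4->3] -> levels [6 8 8 8 4]
Tank 4 first reaches <=4 at step 7

Answer: 7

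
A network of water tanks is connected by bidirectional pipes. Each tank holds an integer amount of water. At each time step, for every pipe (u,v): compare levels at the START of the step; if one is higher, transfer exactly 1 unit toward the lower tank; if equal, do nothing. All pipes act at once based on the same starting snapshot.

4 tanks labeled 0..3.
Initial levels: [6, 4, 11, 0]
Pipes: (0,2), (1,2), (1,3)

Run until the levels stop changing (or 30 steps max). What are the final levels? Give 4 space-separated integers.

Step 1: flows [2->0,2->1,1->3] -> levels [7 4 9 1]
Step 2: flows [2->0,2->1,1->3] -> levels [8 4 7 2]
Step 3: flows [0->2,2->1,1->3] -> levels [7 4 7 3]
Step 4: flows [0=2,2->1,1->3] -> levels [7 4 6 4]
Step 5: flows [0->2,2->1,1=3] -> levels [6 5 6 4]
Step 6: flows [0=2,2->1,1->3] -> levels [6 5 5 5]
Step 7: flows [0->2,1=2,1=3] -> levels [5 5 6 5]
Step 8: flows [2->0,2->1,1=3] -> levels [6 6 4 5]
Step 9: flows [0->2,1->2,1->3] -> levels [5 4 6 6]
Step 10: flows [2->0,2->1,3->1] -> levels [6 6 4 5]
  -> period-2 cycle: step 10 state = step 8 state; never stabilizes
  -> state at step 30: (30-8) mod 2 = 0, same as step 8 -> [6 6 4 5]

Answer: 6 6 4 5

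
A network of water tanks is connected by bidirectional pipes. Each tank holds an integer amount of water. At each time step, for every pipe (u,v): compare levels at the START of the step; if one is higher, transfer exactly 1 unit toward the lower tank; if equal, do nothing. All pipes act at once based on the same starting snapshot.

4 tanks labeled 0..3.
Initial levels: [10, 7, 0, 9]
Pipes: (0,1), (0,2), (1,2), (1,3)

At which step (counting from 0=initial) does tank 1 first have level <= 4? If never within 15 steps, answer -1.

Answer: -1

Derivation:
Step 1: flows [0->1,0->2,1->2,3->1] -> levels [8 8 2 8]
Step 2: flows [0=1,0->2,1->2,1=3] -> levels [7 7 4 8]
Step 3: flows [0=1,0->2,1->2,3->1] -> levels [6 7 6 7]
Step 4: flows [1->0,0=2,1->2,1=3] -> levels [7 5 7 7]
Step 5: flows [0->1,0=2,2->1,3->1] -> levels [6 8 6 6]
Step 6: flows [1->0,0=2,1->2,1->3] -> levels [7 5 7 7]
  -> period-2 cycle (repeats step 4); tank 1 never drops to <=4
Tank 1 never reaches <=4 within 15 steps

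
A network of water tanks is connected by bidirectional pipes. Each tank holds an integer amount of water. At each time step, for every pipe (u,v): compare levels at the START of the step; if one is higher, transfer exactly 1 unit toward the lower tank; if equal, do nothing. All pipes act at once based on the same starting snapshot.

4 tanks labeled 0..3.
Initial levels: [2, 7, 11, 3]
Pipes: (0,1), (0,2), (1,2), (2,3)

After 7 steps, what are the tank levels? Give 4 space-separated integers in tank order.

Answer: 6 5 7 5

Derivation:
Step 1: flows [1->0,2->0,2->1,2->3] -> levels [4 7 8 4]
Step 2: flows [1->0,2->0,2->1,2->3] -> levels [6 7 5 5]
Step 3: flows [1->0,0->2,1->2,2=3] -> levels [6 5 7 5]
Step 4: flows [0->1,2->0,2->1,2->3] -> levels [6 7 4 6]
Step 5: flows [1->0,0->2,1->2,3->2] -> levels [6 5 7 5]
  -> period-2 cycle: step 5 state = step 3 state
  -> state at step 7: (7-3) mod 2 = 0, same as step 3 -> [6 5 7 5]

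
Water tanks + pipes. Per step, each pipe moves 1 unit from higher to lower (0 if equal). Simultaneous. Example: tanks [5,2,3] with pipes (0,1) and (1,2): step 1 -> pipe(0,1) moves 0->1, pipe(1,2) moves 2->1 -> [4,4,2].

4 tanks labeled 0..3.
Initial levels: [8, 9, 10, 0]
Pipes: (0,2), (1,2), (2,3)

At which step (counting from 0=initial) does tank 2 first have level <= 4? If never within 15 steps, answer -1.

Answer: -1

Derivation:
Step 1: flows [2->0,2->1,2->3] -> levels [9 10 7 1]
Step 2: flows [0->2,1->2,2->3] -> levels [8 9 8 2]
Step 3: flows [0=2,1->2,2->3] -> levels [8 8 8 3]
Step 4: flows [0=2,1=2,2->3] -> levels [8 8 7 4]
Step 5: flows [0->2,1->2,2->3] -> levels [7 7 8 5]
Step 6: flows [2->0,2->1,2->3] -> levels [8 8 5 6]
Step 7: flows [0->2,1->2,3->2] -> levels [7 7 8 5]
  -> period-2 cycle (repeats step 5); tank 2 never drops to <=4
Tank 2 never reaches <=4 within 15 steps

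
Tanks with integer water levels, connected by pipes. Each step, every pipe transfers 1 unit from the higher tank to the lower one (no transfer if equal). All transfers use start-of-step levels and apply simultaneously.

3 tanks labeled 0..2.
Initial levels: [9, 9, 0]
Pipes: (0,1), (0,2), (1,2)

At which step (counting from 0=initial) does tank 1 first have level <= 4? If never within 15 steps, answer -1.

Step 1: flows [0=1,0->2,1->2] -> levels [8 8 2]
Step 2: flows [0=1,0->2,1->2] -> levels [7 7 4]
Step 3: flows [0=1,0->2,1->2] -> levels [6 6 6]
Step 4: flows [0=1,0=2,1=2] -> levels [6 6 6]
  -> stable; tank 1 stays at 6 > 4
Tank 1 never reaches <=4 within 15 steps

Answer: -1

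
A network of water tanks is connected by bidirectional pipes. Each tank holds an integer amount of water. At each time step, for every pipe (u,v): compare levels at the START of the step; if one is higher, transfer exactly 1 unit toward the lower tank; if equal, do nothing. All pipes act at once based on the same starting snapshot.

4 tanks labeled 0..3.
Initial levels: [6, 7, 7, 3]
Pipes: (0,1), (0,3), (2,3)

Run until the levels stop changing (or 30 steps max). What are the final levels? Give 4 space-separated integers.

Answer: 5 6 5 7

Derivation:
Step 1: flows [1->0,0->3,2->3] -> levels [6 6 6 5]
Step 2: flows [0=1,0->3,2->3] -> levels [5 6 5 7]
Step 3: flows [1->0,3->0,3->2] -> levels [7 5 6 5]
Step 4: flows [0->1,0->3,2->3] -> levels [5 6 5 7]
  -> period-2 cycle: step 4 state = step 2 state; never stabilizes
  -> state at step 30: (30-2) mod 2 = 0, same as step 2 -> [5 6 5 7]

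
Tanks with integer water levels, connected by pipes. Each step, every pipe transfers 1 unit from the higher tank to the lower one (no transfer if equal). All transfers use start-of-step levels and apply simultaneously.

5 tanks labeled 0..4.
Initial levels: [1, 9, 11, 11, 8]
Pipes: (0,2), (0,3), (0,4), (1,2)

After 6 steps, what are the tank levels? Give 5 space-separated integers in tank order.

Step 1: flows [2->0,3->0,4->0,2->1] -> levels [4 10 9 10 7]
Step 2: flows [2->0,3->0,4->0,1->2] -> levels [7 9 9 9 6]
Step 3: flows [2->0,3->0,0->4,1=2] -> levels [8 9 8 8 7]
Step 4: flows [0=2,0=3,0->4,1->2] -> levels [7 8 9 8 8]
Step 5: flows [2->0,3->0,4->0,2->1] -> levels [10 9 7 7 7]
Step 6: flows [0->2,0->3,0->4,1->2] -> levels [7 8 9 8 8]

Answer: 7 8 9 8 8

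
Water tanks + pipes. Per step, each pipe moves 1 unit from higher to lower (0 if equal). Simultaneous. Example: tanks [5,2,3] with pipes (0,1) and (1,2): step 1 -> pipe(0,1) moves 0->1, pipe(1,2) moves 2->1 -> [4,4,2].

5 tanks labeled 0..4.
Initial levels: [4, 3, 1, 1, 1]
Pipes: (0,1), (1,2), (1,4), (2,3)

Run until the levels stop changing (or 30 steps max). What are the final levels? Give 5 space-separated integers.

Answer: 2 3 1 2 2

Derivation:
Step 1: flows [0->1,1->2,1->4,2=3] -> levels [3 2 2 1 2]
Step 2: flows [0->1,1=2,1=4,2->3] -> levels [2 3 1 2 2]
Step 3: flows [1->0,1->2,1->4,3->2] -> levels [3 0 3 1 3]
Step 4: flows [0->1,2->1,4->1,2->3] -> levels [2 3 1 2 2]
  -> period-2 cycle: step 4 state = step 2 state; never stabilizes
  -> state at step 30: (30-2) mod 2 = 0, same as step 2 -> [2 3 1 2 2]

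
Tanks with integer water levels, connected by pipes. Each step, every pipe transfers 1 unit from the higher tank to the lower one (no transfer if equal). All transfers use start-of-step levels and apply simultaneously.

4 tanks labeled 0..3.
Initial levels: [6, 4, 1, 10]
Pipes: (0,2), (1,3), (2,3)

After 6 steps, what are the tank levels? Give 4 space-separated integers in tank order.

Step 1: flows [0->2,3->1,3->2] -> levels [5 5 3 8]
Step 2: flows [0->2,3->1,3->2] -> levels [4 6 5 6]
Step 3: flows [2->0,1=3,3->2] -> levels [5 6 5 5]
Step 4: flows [0=2,1->3,2=3] -> levels [5 5 5 6]
Step 5: flows [0=2,3->1,3->2] -> levels [5 6 6 4]
Step 6: flows [2->0,1->3,2->3] -> levels [6 5 4 6]

Answer: 6 5 4 6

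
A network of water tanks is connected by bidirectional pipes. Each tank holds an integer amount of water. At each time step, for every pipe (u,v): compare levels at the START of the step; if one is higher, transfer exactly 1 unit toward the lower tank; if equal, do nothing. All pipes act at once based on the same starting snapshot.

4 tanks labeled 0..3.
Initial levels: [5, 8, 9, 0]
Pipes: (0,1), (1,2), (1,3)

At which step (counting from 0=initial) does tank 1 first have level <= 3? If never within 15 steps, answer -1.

Answer: -1

Derivation:
Step 1: flows [1->0,2->1,1->3] -> levels [6 7 8 1]
Step 2: flows [1->0,2->1,1->3] -> levels [7 6 7 2]
Step 3: flows [0->1,2->1,1->3] -> levels [6 7 6 3]
Step 4: flows [1->0,1->2,1->3] -> levels [7 4 7 4]
Step 5: flows [0->1,2->1,1=3] -> levels [6 6 6 4]
Step 6: flows [0=1,1=2,1->3] -> levels [6 5 6 5]
Step 7: flows [0->1,2->1,1=3] -> levels [5 7 5 5]
Step 8: flows [1->0,1->2,1->3] -> levels [6 4 6 6]
Step 9: flows [0->1,2->1,3->1] -> levels [5 7 5 5]
  -> period-2 cycle (repeats step 7); tank 1 never drops to <=3
Tank 1 never reaches <=3 within 15 steps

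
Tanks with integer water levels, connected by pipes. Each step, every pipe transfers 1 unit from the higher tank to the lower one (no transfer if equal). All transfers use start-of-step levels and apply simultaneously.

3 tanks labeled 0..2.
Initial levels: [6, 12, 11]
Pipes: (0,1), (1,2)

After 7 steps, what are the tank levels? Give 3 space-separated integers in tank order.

Step 1: flows [1->0,1->2] -> levels [7 10 12]
Step 2: flows [1->0,2->1] -> levels [8 10 11]
Step 3: flows [1->0,2->1] -> levels [9 10 10]
Step 4: flows [1->0,1=2] -> levels [10 9 10]
Step 5: flows [0->1,2->1] -> levels [9 11 9]
Step 6: flows [1->0,1->2] -> levels [10 9 10]
  -> period-2 cycle: step 6 state = step 4 state
  -> state at step 7: (7-4) mod 2 = 1, same as step 5 -> [9 11 9]

Answer: 9 11 9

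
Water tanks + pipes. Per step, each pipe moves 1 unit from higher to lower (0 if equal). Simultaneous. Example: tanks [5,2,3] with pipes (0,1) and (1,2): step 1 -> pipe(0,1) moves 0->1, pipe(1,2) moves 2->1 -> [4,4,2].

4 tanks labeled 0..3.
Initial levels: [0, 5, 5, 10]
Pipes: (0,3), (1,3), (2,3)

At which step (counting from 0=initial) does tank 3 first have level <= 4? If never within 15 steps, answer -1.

Answer: 2

Derivation:
Step 1: flows [3->0,3->1,3->2] -> levels [1 6 6 7]
Step 2: flows [3->0,3->1,3->2] -> levels [2 7 7 4]
Tank 3 first reaches <=4 at step 2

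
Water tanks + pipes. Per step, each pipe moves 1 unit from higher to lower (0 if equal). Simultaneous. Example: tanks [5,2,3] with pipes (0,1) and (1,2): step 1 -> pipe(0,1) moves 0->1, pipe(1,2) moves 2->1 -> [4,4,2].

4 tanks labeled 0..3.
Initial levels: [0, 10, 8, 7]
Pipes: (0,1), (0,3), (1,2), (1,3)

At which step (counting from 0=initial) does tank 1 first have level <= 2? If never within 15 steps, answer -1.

Step 1: flows [1->0,3->0,1->2,1->3] -> levels [2 7 9 7]
Step 2: flows [1->0,3->0,2->1,1=3] -> levels [4 7 8 6]
Step 3: flows [1->0,3->0,2->1,1->3] -> levels [6 6 7 6]
Step 4: flows [0=1,0=3,2->1,1=3] -> levels [6 7 6 6]
Step 5: flows [1->0,0=3,1->2,1->3] -> levels [7 4 7 7]
Step 6: flows [0->1,0=3,2->1,3->1] -> levels [6 7 6 6]
  -> period-2 cycle (repeats step 4); tank 1 never drops to <=2
Tank 1 never reaches <=2 within 15 steps

Answer: -1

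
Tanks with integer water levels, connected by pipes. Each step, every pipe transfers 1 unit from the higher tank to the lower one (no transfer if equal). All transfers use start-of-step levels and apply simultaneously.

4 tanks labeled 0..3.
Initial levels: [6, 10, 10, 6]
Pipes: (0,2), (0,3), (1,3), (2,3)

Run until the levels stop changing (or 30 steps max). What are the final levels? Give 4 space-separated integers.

Answer: 9 8 7 8

Derivation:
Step 1: flows [2->0,0=3,1->3,2->3] -> levels [7 9 8 8]
Step 2: flows [2->0,3->0,1->3,2=3] -> levels [9 8 7 8]
Step 3: flows [0->2,0->3,1=3,3->2] -> levels [7 8 9 8]
Step 4: flows [2->0,3->0,1=3,2->3] -> levels [9 8 7 8]
  -> period-2 cycle: step 4 state = step 2 state; never stabilizes
  -> state at step 30: (30-2) mod 2 = 0, same as step 2 -> [9 8 7 8]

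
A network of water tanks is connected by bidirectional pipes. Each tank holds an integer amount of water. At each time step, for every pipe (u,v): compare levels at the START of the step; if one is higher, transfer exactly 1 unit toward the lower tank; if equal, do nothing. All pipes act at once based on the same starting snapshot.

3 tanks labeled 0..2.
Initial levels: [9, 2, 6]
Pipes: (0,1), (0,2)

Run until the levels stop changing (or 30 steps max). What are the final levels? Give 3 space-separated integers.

Answer: 5 6 6

Derivation:
Step 1: flows [0->1,0->2] -> levels [7 3 7]
Step 2: flows [0->1,0=2] -> levels [6 4 7]
Step 3: flows [0->1,2->0] -> levels [6 5 6]
Step 4: flows [0->1,0=2] -> levels [5 6 6]
Step 5: flows [1->0,2->0] -> levels [7 5 5]
Step 6: flows [0->1,0->2] -> levels [5 6 6]
  -> period-2 cycle: step 6 state = step 4 state; never stabilizes
  -> state at step 30: (30-4) mod 2 = 0, same as step 4 -> [5 6 6]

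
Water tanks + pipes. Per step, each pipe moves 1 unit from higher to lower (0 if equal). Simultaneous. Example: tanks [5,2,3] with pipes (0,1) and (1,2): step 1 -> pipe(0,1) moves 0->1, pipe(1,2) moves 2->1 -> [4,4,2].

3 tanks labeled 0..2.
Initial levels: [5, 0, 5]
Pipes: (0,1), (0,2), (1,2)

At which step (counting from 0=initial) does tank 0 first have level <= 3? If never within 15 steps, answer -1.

Answer: 2

Derivation:
Step 1: flows [0->1,0=2,2->1] -> levels [4 2 4]
Step 2: flows [0->1,0=2,2->1] -> levels [3 4 3]
Tank 0 first reaches <=3 at step 2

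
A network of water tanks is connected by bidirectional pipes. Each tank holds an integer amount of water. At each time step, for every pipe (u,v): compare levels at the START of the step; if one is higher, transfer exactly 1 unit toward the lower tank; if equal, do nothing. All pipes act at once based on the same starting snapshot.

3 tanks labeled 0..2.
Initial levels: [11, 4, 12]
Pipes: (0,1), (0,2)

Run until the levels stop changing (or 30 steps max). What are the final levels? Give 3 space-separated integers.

Step 1: flows [0->1,2->0] -> levels [11 5 11]
Step 2: flows [0->1,0=2] -> levels [10 6 11]
Step 3: flows [0->1,2->0] -> levels [10 7 10]
Step 4: flows [0->1,0=2] -> levels [9 8 10]
Step 5: flows [0->1,2->0] -> levels [9 9 9]
Step 6: flows [0=1,0=2] -> levels [9 9 9]
  -> stable (no change)

Answer: 9 9 9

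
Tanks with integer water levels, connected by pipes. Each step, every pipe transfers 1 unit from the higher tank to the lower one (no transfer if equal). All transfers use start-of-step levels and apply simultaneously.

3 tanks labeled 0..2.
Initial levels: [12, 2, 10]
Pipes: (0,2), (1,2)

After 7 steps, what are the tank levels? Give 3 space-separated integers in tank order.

Answer: 8 8 8

Derivation:
Step 1: flows [0->2,2->1] -> levels [11 3 10]
Step 2: flows [0->2,2->1] -> levels [10 4 10]
Step 3: flows [0=2,2->1] -> levels [10 5 9]
Step 4: flows [0->2,2->1] -> levels [9 6 9]
Step 5: flows [0=2,2->1] -> levels [9 7 8]
Step 6: flows [0->2,2->1] -> levels [8 8 8]
Step 7: flows [0=2,1=2] -> levels [8 8 8]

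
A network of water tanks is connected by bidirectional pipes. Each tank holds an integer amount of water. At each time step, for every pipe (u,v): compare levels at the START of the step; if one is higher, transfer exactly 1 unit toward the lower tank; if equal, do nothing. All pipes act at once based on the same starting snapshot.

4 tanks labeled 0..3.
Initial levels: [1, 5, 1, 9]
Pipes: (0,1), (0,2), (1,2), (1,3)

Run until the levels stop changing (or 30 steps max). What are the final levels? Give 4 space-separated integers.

Answer: 4 3 4 5

Derivation:
Step 1: flows [1->0,0=2,1->2,3->1] -> levels [2 4 2 8]
Step 2: flows [1->0,0=2,1->2,3->1] -> levels [3 3 3 7]
Step 3: flows [0=1,0=2,1=2,3->1] -> levels [3 4 3 6]
Step 4: flows [1->0,0=2,1->2,3->1] -> levels [4 3 4 5]
Step 5: flows [0->1,0=2,2->1,3->1] -> levels [3 6 3 4]
Step 6: flows [1->0,0=2,1->2,1->3] -> levels [4 3 4 5]
  -> period-2 cycle: step 6 state = step 4 state; never stabilizes
  -> state at step 30: (30-4) mod 2 = 0, same as step 4 -> [4 3 4 5]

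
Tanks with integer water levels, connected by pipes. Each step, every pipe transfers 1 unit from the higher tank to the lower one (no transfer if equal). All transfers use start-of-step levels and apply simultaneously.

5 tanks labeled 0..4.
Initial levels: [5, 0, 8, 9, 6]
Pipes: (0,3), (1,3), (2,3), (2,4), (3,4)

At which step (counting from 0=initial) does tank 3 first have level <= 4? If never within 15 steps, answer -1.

Answer: 5

Derivation:
Step 1: flows [3->0,3->1,3->2,2->4,3->4] -> levels [6 1 8 5 8]
Step 2: flows [0->3,3->1,2->3,2=4,4->3] -> levels [5 2 7 7 7]
Step 3: flows [3->0,3->1,2=3,2=4,3=4] -> levels [6 3 7 5 7]
Step 4: flows [0->3,3->1,2->3,2=4,4->3] -> levels [5 4 6 7 6]
Step 5: flows [3->0,3->1,3->2,2=4,3->4] -> levels [6 5 7 3 7]
Tank 3 first reaches <=4 at step 5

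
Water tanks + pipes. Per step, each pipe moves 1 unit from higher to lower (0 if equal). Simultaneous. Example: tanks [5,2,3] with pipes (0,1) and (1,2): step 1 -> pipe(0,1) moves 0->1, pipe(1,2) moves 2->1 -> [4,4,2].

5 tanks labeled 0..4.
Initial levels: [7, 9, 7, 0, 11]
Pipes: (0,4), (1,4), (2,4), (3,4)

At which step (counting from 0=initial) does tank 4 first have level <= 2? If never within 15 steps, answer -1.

Answer: -1

Derivation:
Step 1: flows [4->0,4->1,4->2,4->3] -> levels [8 10 8 1 7]
Step 2: flows [0->4,1->4,2->4,4->3] -> levels [7 9 7 2 9]
Step 3: flows [4->0,1=4,4->2,4->3] -> levels [8 9 8 3 6]
Step 4: flows [0->4,1->4,2->4,4->3] -> levels [7 8 7 4 8]
Step 5: flows [4->0,1=4,4->2,4->3] -> levels [8 8 8 5 5]
Step 6: flows [0->4,1->4,2->4,3=4] -> levels [7 7 7 5 8]
Step 7: flows [4->0,4->1,4->2,4->3] -> levels [8 8 8 6 4]
Step 8: flows [0->4,1->4,2->4,3->4] -> levels [7 7 7 5 8]
  -> period-2 cycle (repeats step 6); tank 4 never drops to <=2
Tank 4 never reaches <=2 within 15 steps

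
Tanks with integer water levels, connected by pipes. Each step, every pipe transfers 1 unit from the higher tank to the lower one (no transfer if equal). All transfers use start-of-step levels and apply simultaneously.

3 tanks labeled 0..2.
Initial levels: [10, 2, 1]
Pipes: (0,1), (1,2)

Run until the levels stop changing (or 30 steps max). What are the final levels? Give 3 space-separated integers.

Answer: 4 5 4

Derivation:
Step 1: flows [0->1,1->2] -> levels [9 2 2]
Step 2: flows [0->1,1=2] -> levels [8 3 2]
Step 3: flows [0->1,1->2] -> levels [7 3 3]
Step 4: flows [0->1,1=2] -> levels [6 4 3]
Step 5: flows [0->1,1->2] -> levels [5 4 4]
Step 6: flows [0->1,1=2] -> levels [4 5 4]
Step 7: flows [1->0,1->2] -> levels [5 3 5]
Step 8: flows [0->1,2->1] -> levels [4 5 4]
  -> period-2 cycle: step 8 state = step 6 state; never stabilizes
  -> state at step 30: (30-6) mod 2 = 0, same as step 6 -> [4 5 4]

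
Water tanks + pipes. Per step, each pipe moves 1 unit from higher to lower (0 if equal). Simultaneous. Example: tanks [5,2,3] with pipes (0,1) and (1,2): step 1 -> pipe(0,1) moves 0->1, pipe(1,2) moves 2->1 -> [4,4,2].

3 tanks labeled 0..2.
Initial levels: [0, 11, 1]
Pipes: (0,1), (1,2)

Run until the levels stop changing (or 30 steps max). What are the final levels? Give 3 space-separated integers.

Answer: 4 3 5

Derivation:
Step 1: flows [1->0,1->2] -> levels [1 9 2]
Step 2: flows [1->0,1->2] -> levels [2 7 3]
Step 3: flows [1->0,1->2] -> levels [3 5 4]
Step 4: flows [1->0,1->2] -> levels [4 3 5]
Step 5: flows [0->1,2->1] -> levels [3 5 4]
  -> period-2 cycle: step 5 state = step 3 state; never stabilizes
  -> state at step 30: (30-3) mod 2 = 1, same as step 4 -> [4 3 5]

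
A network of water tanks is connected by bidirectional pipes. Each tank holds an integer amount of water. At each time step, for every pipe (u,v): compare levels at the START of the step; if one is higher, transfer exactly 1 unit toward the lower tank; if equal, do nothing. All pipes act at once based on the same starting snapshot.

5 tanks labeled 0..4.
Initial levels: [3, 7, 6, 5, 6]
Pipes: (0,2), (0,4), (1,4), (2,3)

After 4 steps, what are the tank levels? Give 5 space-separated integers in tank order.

Step 1: flows [2->0,4->0,1->4,2->3] -> levels [5 6 4 6 6]
Step 2: flows [0->2,4->0,1=4,3->2] -> levels [5 6 6 5 5]
Step 3: flows [2->0,0=4,1->4,2->3] -> levels [6 5 4 6 6]
Step 4: flows [0->2,0=4,4->1,3->2] -> levels [5 6 6 5 5]

Answer: 5 6 6 5 5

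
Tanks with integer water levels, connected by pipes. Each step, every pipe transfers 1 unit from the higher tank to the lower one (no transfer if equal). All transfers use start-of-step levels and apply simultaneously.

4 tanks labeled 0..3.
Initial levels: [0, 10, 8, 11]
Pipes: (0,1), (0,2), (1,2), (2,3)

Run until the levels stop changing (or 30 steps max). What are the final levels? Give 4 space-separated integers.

Step 1: flows [1->0,2->0,1->2,3->2] -> levels [2 8 9 10]
Step 2: flows [1->0,2->0,2->1,3->2] -> levels [4 8 8 9]
Step 3: flows [1->0,2->0,1=2,3->2] -> levels [6 7 8 8]
Step 4: flows [1->0,2->0,2->1,2=3] -> levels [8 7 6 8]
Step 5: flows [0->1,0->2,1->2,3->2] -> levels [6 7 9 7]
Step 6: flows [1->0,2->0,2->1,2->3] -> levels [8 7 6 8]
  -> period-2 cycle: step 6 state = step 4 state; never stabilizes
  -> state at step 30: (30-4) mod 2 = 0, same as step 4 -> [8 7 6 8]

Answer: 8 7 6 8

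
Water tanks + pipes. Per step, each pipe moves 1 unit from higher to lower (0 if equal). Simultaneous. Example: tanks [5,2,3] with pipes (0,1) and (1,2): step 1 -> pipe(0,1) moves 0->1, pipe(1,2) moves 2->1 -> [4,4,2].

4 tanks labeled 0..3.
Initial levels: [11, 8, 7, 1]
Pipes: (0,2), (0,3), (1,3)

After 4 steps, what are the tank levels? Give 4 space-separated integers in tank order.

Step 1: flows [0->2,0->3,1->3] -> levels [9 7 8 3]
Step 2: flows [0->2,0->3,1->3] -> levels [7 6 9 5]
Step 3: flows [2->0,0->3,1->3] -> levels [7 5 8 7]
Step 4: flows [2->0,0=3,3->1] -> levels [8 6 7 6]

Answer: 8 6 7 6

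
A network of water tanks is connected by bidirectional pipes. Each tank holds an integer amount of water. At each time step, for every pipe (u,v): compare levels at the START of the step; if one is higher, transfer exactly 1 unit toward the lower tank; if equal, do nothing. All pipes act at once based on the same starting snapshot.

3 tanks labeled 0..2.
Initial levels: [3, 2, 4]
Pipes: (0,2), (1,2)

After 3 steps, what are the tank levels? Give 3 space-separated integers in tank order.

Step 1: flows [2->0,2->1] -> levels [4 3 2]
Step 2: flows [0->2,1->2] -> levels [3 2 4]
  -> period-2 cycle: step 2 state = step 0 state
  -> state at step 3: (3-0) mod 2 = 1, same as step 1 -> [4 3 2]

Answer: 4 3 2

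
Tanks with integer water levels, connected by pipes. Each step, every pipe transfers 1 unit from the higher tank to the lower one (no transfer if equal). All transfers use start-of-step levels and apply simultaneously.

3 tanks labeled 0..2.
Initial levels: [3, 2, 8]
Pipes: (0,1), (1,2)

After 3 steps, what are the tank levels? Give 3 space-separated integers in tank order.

Step 1: flows [0->1,2->1] -> levels [2 4 7]
Step 2: flows [1->0,2->1] -> levels [3 4 6]
Step 3: flows [1->0,2->1] -> levels [4 4 5]

Answer: 4 4 5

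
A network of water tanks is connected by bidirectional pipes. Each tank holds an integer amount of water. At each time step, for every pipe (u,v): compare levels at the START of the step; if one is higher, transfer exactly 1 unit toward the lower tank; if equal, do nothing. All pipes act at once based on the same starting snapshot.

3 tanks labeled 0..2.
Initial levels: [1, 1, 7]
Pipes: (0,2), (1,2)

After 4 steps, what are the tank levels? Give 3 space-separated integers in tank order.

Answer: 3 3 3

Derivation:
Step 1: flows [2->0,2->1] -> levels [2 2 5]
Step 2: flows [2->0,2->1] -> levels [3 3 3]
Step 3: flows [0=2,1=2] -> levels [3 3 3]
  -> stable; steps 4..4 unchanged -> [3 3 3]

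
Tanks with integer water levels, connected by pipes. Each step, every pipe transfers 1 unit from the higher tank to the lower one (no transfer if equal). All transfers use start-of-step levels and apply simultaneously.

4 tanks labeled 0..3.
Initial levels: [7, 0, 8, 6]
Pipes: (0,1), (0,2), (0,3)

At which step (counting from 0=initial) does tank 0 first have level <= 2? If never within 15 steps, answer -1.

Step 1: flows [0->1,2->0,0->3] -> levels [6 1 7 7]
Step 2: flows [0->1,2->0,3->0] -> levels [7 2 6 6]
Step 3: flows [0->1,0->2,0->3] -> levels [4 3 7 7]
Step 4: flows [0->1,2->0,3->0] -> levels [5 4 6 6]
Step 5: flows [0->1,2->0,3->0] -> levels [6 5 5 5]
Step 6: flows [0->1,0->2,0->3] -> levels [3 6 6 6]
Step 7: flows [1->0,2->0,3->0] -> levels [6 5 5 5]
  -> period-2 cycle (repeats step 5); tank 0 never drops to <=2
Tank 0 never reaches <=2 within 15 steps

Answer: -1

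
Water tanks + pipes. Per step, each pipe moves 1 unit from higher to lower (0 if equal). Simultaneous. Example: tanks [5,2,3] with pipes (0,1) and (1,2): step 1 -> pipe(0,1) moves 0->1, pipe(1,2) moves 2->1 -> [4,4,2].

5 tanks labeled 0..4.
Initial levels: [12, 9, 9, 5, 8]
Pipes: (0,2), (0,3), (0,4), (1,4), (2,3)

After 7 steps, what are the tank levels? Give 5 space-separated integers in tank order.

Step 1: flows [0->2,0->3,0->4,1->4,2->3] -> levels [9 8 9 7 10]
Step 2: flows [0=2,0->3,4->0,4->1,2->3] -> levels [9 9 8 9 8]
Step 3: flows [0->2,0=3,0->4,1->4,3->2] -> levels [7 8 10 8 10]
Step 4: flows [2->0,3->0,4->0,4->1,2->3] -> levels [10 9 8 8 8]
Step 5: flows [0->2,0->3,0->4,1->4,2=3] -> levels [7 8 9 9 10]
Step 6: flows [2->0,3->0,4->0,4->1,2=3] -> levels [10 9 8 8 8]
  -> period-2 cycle: step 6 state = step 4 state
  -> state at step 7: (7-4) mod 2 = 1, same as step 5 -> [7 8 9 9 10]

Answer: 7 8 9 9 10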